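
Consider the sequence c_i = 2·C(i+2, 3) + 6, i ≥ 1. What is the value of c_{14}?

1126

C(16, 3) = 560, so c_{14} = 1126.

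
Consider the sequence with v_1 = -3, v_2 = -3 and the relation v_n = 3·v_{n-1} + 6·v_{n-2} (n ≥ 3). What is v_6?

-1971

Applying the relation repeatedly:
v_3 = -27, v_4 = -99, v_5 = -459, v_6 = -1971.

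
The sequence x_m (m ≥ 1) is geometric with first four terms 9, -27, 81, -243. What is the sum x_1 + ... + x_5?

549

Common ratio r = -3.
x_m = 9·(-3)^(m-1).
S = 9·((-3)^5 - 1)/(-3 - 1) = 9·(-243 - 1)/(-4) = 549.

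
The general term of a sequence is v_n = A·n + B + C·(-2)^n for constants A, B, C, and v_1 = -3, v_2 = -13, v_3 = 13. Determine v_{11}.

4109

Write the equations: A + B - 2C = -3; 2A + B + 4C = -13; 3A + B - 8C = 13.
Subtracting the first from the second: A + 6C = -10.
Subtracting the second from the third: A - 12C = 26.
Solving: C = -2, A = 2, then B = -9.
So v_n = 2·n + (-9) + (-2)·(-2)^n; at n=11 this is 4109.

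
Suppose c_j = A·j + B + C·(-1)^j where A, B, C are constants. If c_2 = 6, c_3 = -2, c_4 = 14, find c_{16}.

Plug in j = 2, 3, 4: 2A + B + C = 6; 3A + B - C = -2; 4A + B + C = 14.
Subtracting the first from the second: A - 2C = -8.
Subtracting the second from the third: A + 2C = 16.
Solving: C = 6, A = 4, then B = -8.
Hence c_{16} = 4·16 + (-8) + 6·1 = 62.

62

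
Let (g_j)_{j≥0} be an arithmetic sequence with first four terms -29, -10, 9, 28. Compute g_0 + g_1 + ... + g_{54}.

26620

Common difference d = 19.
g_j = -29 + (j - 0)·19.
g_{54} = 997; S = 55·(-29 + 997)/2 = 26620.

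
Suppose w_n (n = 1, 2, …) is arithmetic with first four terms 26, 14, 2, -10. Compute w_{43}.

Common difference d = -12.
w_n = 26 + (n - 1)·(-12).
w_{43} = 26 + 42·(-12) = -478.

-478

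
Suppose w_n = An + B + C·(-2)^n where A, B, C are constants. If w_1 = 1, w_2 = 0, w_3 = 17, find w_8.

At n = 1, 2, 3: A + B - 2C = 1; 2A + B + 4C = 0; 3A + B - 8C = 17.
Subtracting the first from the second: A + 6C = -1.
Subtracting the second from the third: A - 12C = 17.
Solving: C = -1, A = 5, then B = -6.
Hence w_8 = 5·8 + (-6) + (-1)·256 = -222.

-222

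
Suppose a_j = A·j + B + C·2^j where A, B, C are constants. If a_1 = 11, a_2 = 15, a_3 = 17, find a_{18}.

-262029

The three given values yield: A + B + 2C = 11; 2A + B + 4C = 15; 3A + B + 8C = 17.
Subtracting the first from the second: A + 2C = 4.
Subtracting the second from the third: A + 4C = 2.
Solving: C = -1, A = 6, then B = 7.
Therefore a_{18} = 108 + 7 + (-1)·262144 = -262029.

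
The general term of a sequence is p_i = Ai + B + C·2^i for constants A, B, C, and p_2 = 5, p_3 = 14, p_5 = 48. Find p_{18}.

262225

At i = 2, 3, 5: 2A + B + 4C = 5; 3A + B + 8C = 14; 5A + B + 32C = 48.
Subtracting the first from the second: A + 4C = 9.
Subtracting the second from the third: 2A + 24C = 34.
Solving: C = 1, A = 5, then B = -9.
Therefore p_{18} = 90 + (-9) + 1·262144 = 262225.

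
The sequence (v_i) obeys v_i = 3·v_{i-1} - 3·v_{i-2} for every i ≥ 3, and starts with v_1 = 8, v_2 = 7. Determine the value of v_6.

Step forward from the initial values:
v_3 = -3  v_4 = -30  v_5 = -81  v_6 = -153.

-153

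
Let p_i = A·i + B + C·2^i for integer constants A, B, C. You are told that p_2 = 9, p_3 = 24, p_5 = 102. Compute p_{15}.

Write the equations: 2A + B + 4C = 9; 3A + B + 8C = 24; 5A + B + 32C = 102.
Subtracting the first from the second: A + 4C = 15.
Subtracting the second from the third: 2A + 24C = 78.
Solving: C = 3, A = 3, then B = -9.
Hence p_{15} = 3·15 + (-9) + 3·32768 = 98340.

98340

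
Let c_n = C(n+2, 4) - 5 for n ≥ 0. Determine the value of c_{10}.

490

C(12, 4) = 495, so c_{10} = 490.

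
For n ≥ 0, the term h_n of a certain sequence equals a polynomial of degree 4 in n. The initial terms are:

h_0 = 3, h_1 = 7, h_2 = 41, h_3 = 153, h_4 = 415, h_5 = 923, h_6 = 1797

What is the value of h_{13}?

33283

1st diffs: 4, 34, 112, 262, 508, 874.
2nd diffs: 30, 78, 150, 246, 366.
3rd diffs: 48, 72, 96, 120.
4th diffs: 24, 24, 24 (constant).
Newton forward-difference form: h_n = 3 + 4·C(n,1) + 30·C(n,2) + 48·C(n,3) + 24·C(n,4).
At n = 13: n = 13, so h_{13} = 3 + 52 + 2340 + 13728 + 17160 = 33283.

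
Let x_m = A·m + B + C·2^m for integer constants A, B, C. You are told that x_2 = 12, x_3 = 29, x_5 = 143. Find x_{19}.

2621381

Write the equations: 2A + B + 4C = 12; 3A + B + 8C = 29; 5A + B + 32C = 143.
Subtracting the first from the second: A + 4C = 17.
Subtracting the second from the third: 2A + 24C = 114.
Solving: C = 5, A = -3, then B = -2.
Therefore x_{19} = -57 + (-2) + 5·524288 = 2621381.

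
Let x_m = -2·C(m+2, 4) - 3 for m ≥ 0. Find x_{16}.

-6123

C(18, 4) = 3060, so x_{16} = -6123.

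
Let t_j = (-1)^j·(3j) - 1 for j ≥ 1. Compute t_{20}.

(-1)^20 = 1; 3j at j=20 is 60; so t_{20} = 59.

59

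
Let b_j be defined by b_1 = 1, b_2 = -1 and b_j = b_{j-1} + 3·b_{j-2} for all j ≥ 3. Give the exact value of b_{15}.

9938

Compute successive terms:
b_3 = 2; b_4 = -1; b_5 = 5; …; b_{12} = 794; b_{13} = 1889; b_{14} = 4271; b_{15} = 9938.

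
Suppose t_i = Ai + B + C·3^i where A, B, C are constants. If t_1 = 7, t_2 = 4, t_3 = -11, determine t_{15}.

The three given values yield: A + B + 3C = 7; 2A + B + 9C = 4; 3A + B + 27C = -11.
Subtracting the first from the second: A + 6C = -3.
Subtracting the second from the third: A + 18C = -15.
Solving: C = -1, A = 3, then B = 7.
Therefore t_{15} = 45 + 7 + (-1)·14348907 = -14348855.

-14348855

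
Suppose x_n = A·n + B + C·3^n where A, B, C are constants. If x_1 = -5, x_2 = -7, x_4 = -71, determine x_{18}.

Plug in n = 1, 2, 4: A + B + 3C = -5; 2A + B + 9C = -7; 4A + B + 81C = -71.
Subtracting the first from the second: A + 6C = -2.
Subtracting the second from the third: 2A + 72C = -64.
Solving: C = -1, A = 4, then B = -6.
So x_n = 4·n + (-6) + (-1)·3^n; at n=18 this is -387420423.

-387420423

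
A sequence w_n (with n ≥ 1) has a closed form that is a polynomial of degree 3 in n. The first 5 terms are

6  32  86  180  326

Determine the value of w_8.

1st diffs: 26, 54, 94, 146.
2nd diffs: 28, 40, 52.
3rd diffs: 12, 12 (constant).
Newton forward-difference form: w_n = 6 + 26·C(n-1,1) + 28·C(n-1,2) + 12·C(n-1,3).
At n = 8: n-1 = 7, so w_8 = 6 + 182 + 588 + 420 = 1196.

1196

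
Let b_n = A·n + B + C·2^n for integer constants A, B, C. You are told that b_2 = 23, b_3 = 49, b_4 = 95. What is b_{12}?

20543

At n = 2, 3, 4: 2A + B + 4C = 23; 3A + B + 8C = 49; 4A + B + 16C = 95.
Subtracting the first from the second: A + 4C = 26.
Subtracting the second from the third: A + 8C = 46.
Solving: C = 5, A = 6, then B = -9.
Hence b_{12} = 6·12 + (-9) + 5·4096 = 20543.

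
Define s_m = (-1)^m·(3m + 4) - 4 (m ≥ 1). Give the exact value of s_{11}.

-41

(-1)^11 = -1; 3m + 4 at m=11 is 37; so s_{11} = -41.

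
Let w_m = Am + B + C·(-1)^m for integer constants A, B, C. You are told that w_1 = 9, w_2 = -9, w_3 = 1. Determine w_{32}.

At m = 1, 2, 3: A + B - C = 9; 2A + B + C = -9; 3A + B - C = 1.
Subtracting the first from the second: A + 2C = -18.
Subtracting the second from the third: A - 2C = 10.
Solving: C = -7, A = -4, then B = 6.
Therefore w_{32} = -128 + 6 + (-7)·1 = -129.

-129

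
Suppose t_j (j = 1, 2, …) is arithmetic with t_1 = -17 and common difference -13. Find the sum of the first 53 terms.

-18815

t_j = -17 + (j - 1)·(-13).
t_{53} = -693; S = 53·(-17 + (-693))/2 = -18815.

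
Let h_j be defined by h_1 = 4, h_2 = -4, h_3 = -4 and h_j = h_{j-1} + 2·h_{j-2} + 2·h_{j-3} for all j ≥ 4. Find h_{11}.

-2260

Compute successive terms:
h_4 = -4, h_5 = -20, h_6 = -36, h_7 = -84, h_8 = -196, h_9 = -436, h_{10} = -996, h_{11} = -2260.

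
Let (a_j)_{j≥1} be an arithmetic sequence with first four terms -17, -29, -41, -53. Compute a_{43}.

Common difference d = -12.
a_j = -17 + (j - 1)·(-12).
a_{43} = -17 + 42·(-12) = -521.

-521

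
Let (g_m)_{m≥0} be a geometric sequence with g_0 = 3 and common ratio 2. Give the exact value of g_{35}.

103079215104

g_m = 3·2^(m-0).
g_{35} = 3·2^35 = 103079215104.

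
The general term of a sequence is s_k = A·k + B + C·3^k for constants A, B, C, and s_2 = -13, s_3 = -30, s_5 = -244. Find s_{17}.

-129140152

At k = 2, 3, 5: 2A + B + 9C = -13; 3A + B + 27C = -30; 5A + B + 243C = -244.
Subtracting the first from the second: A + 18C = -17.
Subtracting the second from the third: 2A + 216C = -214.
Solving: C = -1, A = 1, then B = -6.
So s_k = 1·k + (-6) + (-1)·3^k; at k=17 this is -129140152.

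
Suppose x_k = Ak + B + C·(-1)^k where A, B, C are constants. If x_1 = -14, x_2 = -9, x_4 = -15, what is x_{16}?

The three given values yield: A + B - C = -14; 2A + B + C = -9; 4A + B + C = -15.
Subtracting the first from the second: A + 2C = 5.
Subtracting the second from the third: 2A = -6.
Solving: C = 4, A = -3, then B = -7.
Hence x_{16} = -3·16 + (-7) + 4·1 = -51.

-51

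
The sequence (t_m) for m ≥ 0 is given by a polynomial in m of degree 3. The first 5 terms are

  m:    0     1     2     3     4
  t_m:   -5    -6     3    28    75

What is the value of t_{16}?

4539

1st diffs: -1, 9, 25, 47.
2nd diffs: 10, 16, 22.
3rd diffs: 6, 6 (constant).
Newton forward-difference form: t_m = -5 + (-1)·C(m,1) + 10·C(m,2) + 6·C(m,3).
At m = 16: m = 16, so t_{16} = -5 - 16 + 1200 + 3360 = 4539.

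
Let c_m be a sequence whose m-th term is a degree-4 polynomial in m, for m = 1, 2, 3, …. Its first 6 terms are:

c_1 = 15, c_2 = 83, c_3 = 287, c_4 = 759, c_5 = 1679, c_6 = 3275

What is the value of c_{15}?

109439

1st diffs: 68, 204, 472, 920, 1596.
2nd diffs: 136, 268, 448, 676.
3rd diffs: 132, 180, 228.
4th diffs: 48, 48 (constant).
Newton forward-difference form: c_m = 15 + 68·C(m-1,1) + 136·C(m-1,2) + 132·C(m-1,3) + 48·C(m-1,4).
At m = 15: m-1 = 14, so c_{15} = 15 + 952 + 12376 + 48048 + 48048 = 109439.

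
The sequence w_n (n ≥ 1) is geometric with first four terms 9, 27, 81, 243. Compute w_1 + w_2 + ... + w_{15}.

Common ratio r = 3.
w_n = 9·3^(n-1).
S = 9·(3^15 - 1)/(3 - 1) = 9·(14348907 - 1)/(2) = 64570077.

64570077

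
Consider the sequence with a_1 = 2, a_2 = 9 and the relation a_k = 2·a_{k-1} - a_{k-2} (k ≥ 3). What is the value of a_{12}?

Iterate the recurrence:
a_3 = 16; a_4 = 23; a_5 = 30; a_6 = 37; a_7 = 44; a_8 = 51; a_9 = 58; a_{10} = 65; a_{11} = 72; a_{12} = 79.
(Characteristic roots are 1 and 1.)

79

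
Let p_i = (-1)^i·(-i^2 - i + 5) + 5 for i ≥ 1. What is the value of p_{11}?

(-1)^11 = -1; -i^2 - i + 5 at i=11 is -127; so p_{11} = 132.

132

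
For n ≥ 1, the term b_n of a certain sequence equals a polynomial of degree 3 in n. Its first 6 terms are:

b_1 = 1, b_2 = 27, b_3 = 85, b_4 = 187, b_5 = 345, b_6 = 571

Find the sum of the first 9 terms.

5145

1st diffs: 26, 58, 102, 158, 226.
2nd diffs: 32, 44, 56, 68.
3rd diffs: 12, 12, 12 (constant).
So b_n = 2n^3 + 4n^2 - 5.
Continuing: 877, 1275, 1777.
Summing n = 1..9 (9 terms) gives 5145.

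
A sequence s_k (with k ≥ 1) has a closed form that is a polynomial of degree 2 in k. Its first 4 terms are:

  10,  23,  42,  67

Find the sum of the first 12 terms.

1st diffs: 13, 19, 25.
2nd diffs: 6, 6 (constant).
So s_k = 3k^2 + 4k + 3.
Continuing: …, 98, 135, 178, 227, …, s_{12} = 483.
Summing k = 1..12 (12 terms) gives 2298.

2298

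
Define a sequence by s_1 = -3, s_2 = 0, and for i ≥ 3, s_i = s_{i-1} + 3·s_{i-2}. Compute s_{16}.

-294201

Iterate the recurrence:
s_3 = -9; s_4 = -9; s_5 = -36; …; s_{13} = -24147; s_{14} = -55440; s_{15} = -127881; s_{16} = -294201.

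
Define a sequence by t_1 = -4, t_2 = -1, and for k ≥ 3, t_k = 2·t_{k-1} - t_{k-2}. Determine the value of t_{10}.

Applying the relation repeatedly:
t_3 = 2, t_4 = 5, t_5 = 8, t_6 = 11, t_7 = 14, t_8 = 17, t_9 = 20, t_{10} = 23.
(Characteristic roots are 1 and 1.)

23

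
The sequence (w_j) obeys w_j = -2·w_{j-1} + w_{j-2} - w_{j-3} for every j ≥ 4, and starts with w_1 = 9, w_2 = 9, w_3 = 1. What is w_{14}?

8886

Iterate the recurrence:
w_4 = -2;  w_5 = -4;  w_6 = 5;  …;  w_{11} = -538;  w_{12} = 1370;  w_{13} = -3489;  w_{14} = 8886.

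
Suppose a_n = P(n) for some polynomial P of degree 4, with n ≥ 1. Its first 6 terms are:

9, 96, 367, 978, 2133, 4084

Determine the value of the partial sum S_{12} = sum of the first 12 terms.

161566

1st diffs: 87, 271, 611, 1155, 1951.
2nd diffs: 184, 340, 544, 796.
3rd diffs: 156, 204, 252.
4th diffs: 48, 48 (constant).
Newton forward-difference form: a_n = 9 + 87·C(n-1,1) + 184·C(n-1,2) + 156·C(n-1,3) + 48·C(n-1,4).
Continuing: …, 7131, 11622, 17953, 26568, …, a_{12} = 52666.
Summing n = 1..12 (12 terms) gives 161566.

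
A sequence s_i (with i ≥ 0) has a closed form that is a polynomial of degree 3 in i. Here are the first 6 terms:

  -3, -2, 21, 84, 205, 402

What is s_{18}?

1st diffs: 1, 23, 63, 121, 197.
2nd diffs: 22, 40, 58, 76.
3rd diffs: 18, 18, 18 (constant).
Newton forward-difference form: s_i = -3 + 1·C(i,1) + 22·C(i,2) + 18·C(i,3).
At i = 18: i = 18, so s_{18} = -3 + 18 + 3366 + 14688 = 18069.

18069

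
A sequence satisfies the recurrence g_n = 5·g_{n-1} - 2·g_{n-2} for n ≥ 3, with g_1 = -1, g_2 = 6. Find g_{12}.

27784108

Compute successive terms:
g_3 = 32  g_4 = 148  g_5 = 676  g_6 = 3084  g_7 = 14068  g_8 = 64172  g_9 = 292724  g_{10} = 1335276  g_{11} = 6090932  g_{12} = 27784108.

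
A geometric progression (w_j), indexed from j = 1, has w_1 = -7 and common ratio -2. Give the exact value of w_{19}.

-1835008

w_j = (-7)·(-2)^(j-1).
w_{19} = (-7)·(-2)^18 = -1835008.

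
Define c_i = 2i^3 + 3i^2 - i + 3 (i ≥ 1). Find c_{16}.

c_{16} = 2·16^3 + 3·16^2 - 1·16 + 3 = 8947.

8947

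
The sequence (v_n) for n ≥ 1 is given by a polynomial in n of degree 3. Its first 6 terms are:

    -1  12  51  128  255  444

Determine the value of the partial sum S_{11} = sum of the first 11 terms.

8954

1st diffs: 13, 39, 77, 127, 189.
2nd diffs: 26, 38, 50, 62.
3rd diffs: 12, 12, 12 (constant).
Newton forward-difference form: v_n = -1 + 13·C(n-1,1) + 26·C(n-1,2) + 12·C(n-1,3).
Continuing: …, 707, 1056, 1503, 2060, …, v_{11} = 2739.
Summing n = 1..11 (11 terms) gives 8954.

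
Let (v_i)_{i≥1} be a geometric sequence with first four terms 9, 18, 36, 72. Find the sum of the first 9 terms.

4599

Common ratio r = 2.
v_i = 9·2^(i-1).
S = 9·(2^9 - 1)/(2 - 1) = 9·(512 - 1)/(1) = 4599.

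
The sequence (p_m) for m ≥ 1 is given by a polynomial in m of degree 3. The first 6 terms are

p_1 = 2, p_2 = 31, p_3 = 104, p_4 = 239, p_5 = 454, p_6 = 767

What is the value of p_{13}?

1st diffs: 29, 73, 135, 215, 313.
2nd diffs: 44, 62, 80, 98.
3rd diffs: 18, 18, 18 (constant).
Newton forward-difference form: p_m = 2 + 29·C(m-1,1) + 44·C(m-1,2) + 18·C(m-1,3).
At m = 13: m-1 = 12, so p_{13} = 2 + 348 + 2904 + 3960 = 7214.

7214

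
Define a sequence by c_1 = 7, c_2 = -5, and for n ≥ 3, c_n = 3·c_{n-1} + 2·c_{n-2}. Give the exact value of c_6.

Applying the relation repeatedly:
c_3 = -1, c_4 = -13, c_5 = -41, c_6 = -149.

-149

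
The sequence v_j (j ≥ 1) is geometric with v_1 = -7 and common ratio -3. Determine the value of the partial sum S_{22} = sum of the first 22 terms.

v_j = (-7)·(-3)^(j-1).
S = (-7)·((-3)^22 - 1)/(-3 - 1) = (-7)·(31381059609 - 1)/(-4) = 54916854314.

54916854314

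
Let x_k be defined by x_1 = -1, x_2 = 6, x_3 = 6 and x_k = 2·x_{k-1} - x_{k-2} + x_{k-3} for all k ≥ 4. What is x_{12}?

Compute successive terms:
x_4 = 5;  x_5 = 10;  x_6 = 21;  x_7 = 37;  x_8 = 63;  x_9 = 110;  x_{10} = 194;  x_{11} = 341;  x_{12} = 598.

598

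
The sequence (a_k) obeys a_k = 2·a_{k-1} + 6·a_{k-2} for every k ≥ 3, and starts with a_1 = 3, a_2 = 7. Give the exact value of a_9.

70448

Applying the relation repeatedly:
a_3 = 32; a_4 = 106; a_5 = 404; a_6 = 1444; a_7 = 5312; a_8 = 19288; a_9 = 70448.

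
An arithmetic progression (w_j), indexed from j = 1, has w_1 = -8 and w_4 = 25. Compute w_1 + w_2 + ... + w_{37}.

Common difference d = (25 - (-8)) / (4 - 1) = 11.
w_j = -8 + (j - 1)·11.
w_{37} = 388; S = 37·(-8 + 388)/2 = 7030.

7030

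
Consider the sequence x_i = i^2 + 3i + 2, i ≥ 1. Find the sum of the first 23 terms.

Over i = 1..23: Σi = 276, Σi² = 4324.
Total = (1)·4324 + (3)·276 + (2)·23 = 5198.

5198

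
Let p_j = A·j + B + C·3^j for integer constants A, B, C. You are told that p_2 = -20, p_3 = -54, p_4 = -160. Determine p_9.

At j = 2, 3, 4: 2A + B + 9C = -20; 3A + B + 27C = -54; 4A + B + 81C = -160.
Subtracting the first from the second: A + 18C = -34.
Subtracting the second from the third: A + 54C = -106.
Solving: C = -2, A = 2, then B = -6.
Therefore p_9 = 18 + (-6) + (-2)·19683 = -39354.

-39354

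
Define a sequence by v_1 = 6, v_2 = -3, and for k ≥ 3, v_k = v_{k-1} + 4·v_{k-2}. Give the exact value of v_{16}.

2068569

Step forward from the initial values:
v_3 = 21  v_4 = 9  v_5 = 93  …  v_{13} = 124221  v_{14} = 314337  v_{15} = 811221  v_{16} = 2068569.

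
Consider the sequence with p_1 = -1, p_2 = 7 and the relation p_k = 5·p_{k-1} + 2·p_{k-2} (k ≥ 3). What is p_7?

27737

Iterate the recurrence:
p_3 = 33; p_4 = 179; p_5 = 961; p_6 = 5163; p_7 = 27737.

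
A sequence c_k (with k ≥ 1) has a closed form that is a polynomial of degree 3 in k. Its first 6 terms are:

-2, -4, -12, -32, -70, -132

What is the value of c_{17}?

-4114

1st diffs: -2, -8, -20, -38, -62.
2nd diffs: -6, -12, -18, -24.
3rd diffs: -6, -6, -6 (constant).
Newton forward-difference form: c_k = -2 + (-2)·C(k-1,1) + (-6)·C(k-1,2) + (-6)·C(k-1,3).
At k = 17: k-1 = 16, so c_{17} = -2 - 32 - 720 - 3360 = -4114.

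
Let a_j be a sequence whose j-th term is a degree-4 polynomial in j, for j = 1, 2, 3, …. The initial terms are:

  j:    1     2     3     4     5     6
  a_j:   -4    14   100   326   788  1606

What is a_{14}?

43286

1st diffs: 18, 86, 226, 462, 818.
2nd diffs: 68, 140, 236, 356.
3rd diffs: 72, 96, 120.
4th diffs: 24, 24 (constant).
So a_j = j^4 + 2j^3 - 3j^2 - 2j - 2.
Evaluating at j = 14 gives a_{14} = 43286.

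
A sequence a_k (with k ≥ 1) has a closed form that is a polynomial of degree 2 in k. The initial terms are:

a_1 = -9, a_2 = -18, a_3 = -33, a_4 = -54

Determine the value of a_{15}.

1st diffs: -9, -15, -21.
2nd diffs: -6, -6 (constant).
Newton forward-difference form: a_k = -9 + (-9)·C(k-1,1) + (-6)·C(k-1,2).
At k = 15: k-1 = 14, so a_{15} = -9 - 126 - 546 = -681.

-681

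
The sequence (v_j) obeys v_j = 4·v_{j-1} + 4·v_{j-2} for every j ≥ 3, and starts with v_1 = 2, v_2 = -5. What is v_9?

v_3 = -12;  v_4 = -68;  v_5 = -320;  v_6 = -1552;  v_7 = -7488;  v_8 = -36160;  v_9 = -174592.

-174592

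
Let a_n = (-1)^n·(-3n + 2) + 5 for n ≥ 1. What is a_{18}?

-47

(-1)^18 = 1; -3n + 2 at n=18 is -52; so a_{18} = -47.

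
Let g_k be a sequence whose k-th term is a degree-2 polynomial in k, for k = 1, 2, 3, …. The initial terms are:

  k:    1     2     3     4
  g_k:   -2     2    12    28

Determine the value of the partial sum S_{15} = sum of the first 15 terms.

1st diffs: 4, 10, 16.
2nd diffs: 6, 6 (constant).
Newton forward-difference form: g_k = -2 + 4·C(k-1,1) + 6·C(k-1,2).
Continuing: …, 50, 78, 112, 152, …, g_{15} = 600.
Summing k = 1..15 (15 terms) gives 3120.

3120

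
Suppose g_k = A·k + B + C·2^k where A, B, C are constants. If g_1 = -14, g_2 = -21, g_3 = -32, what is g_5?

-86

Write the equations: A + B + 2C = -14; 2A + B + 4C = -21; 3A + B + 8C = -32.
Subtracting the first from the second: A + 2C = -7.
Subtracting the second from the third: A + 4C = -11.
Solving: C = -2, A = -3, then B = -7.
So g_k = -3·k + (-7) + (-2)·2^k; at k=5 this is -86.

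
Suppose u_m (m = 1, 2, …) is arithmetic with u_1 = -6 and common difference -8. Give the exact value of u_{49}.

-390

u_m = -6 + (m - 1)·(-8).
u_{49} = -6 + 48·(-8) = -390.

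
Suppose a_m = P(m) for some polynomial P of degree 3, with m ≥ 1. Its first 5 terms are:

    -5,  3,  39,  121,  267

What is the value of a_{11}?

3495

1st diffs: 8, 36, 82, 146.
2nd diffs: 28, 46, 64.
3rd diffs: 18, 18 (constant).
Newton forward-difference form: a_m = -5 + 8·C(m-1,1) + 28·C(m-1,2) + 18·C(m-1,3).
At m = 11: m-1 = 10, so a_{11} = -5 + 80 + 1260 + 2160 = 3495.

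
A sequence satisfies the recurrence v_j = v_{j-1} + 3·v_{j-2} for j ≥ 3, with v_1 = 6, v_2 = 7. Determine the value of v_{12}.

v_3 = 25  v_4 = 46  v_5 = 121  v_6 = 259  v_7 = 622  v_8 = 1399  v_9 = 3265  v_{10} = 7462  v_{11} = 17257  v_{12} = 39643.

39643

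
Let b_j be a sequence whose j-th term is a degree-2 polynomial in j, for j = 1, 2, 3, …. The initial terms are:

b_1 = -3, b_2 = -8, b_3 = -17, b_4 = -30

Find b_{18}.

1st diffs: -5, -9, -13.
2nd diffs: -4, -4 (constant).
Newton forward-difference form: b_j = -3 + (-5)·C(j-1,1) + (-4)·C(j-1,2).
At j = 18: j-1 = 17, so b_{18} = -3 - 85 - 544 = -632.

-632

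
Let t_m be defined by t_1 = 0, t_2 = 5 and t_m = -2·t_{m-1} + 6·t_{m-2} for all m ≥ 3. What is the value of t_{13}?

-5209600

Compute successive terms:
t_3 = -10  t_4 = 50  t_5 = -160  …  t_{10} = 107600  t_{11} = -391840  t_{12} = 1429280  t_{13} = -5209600.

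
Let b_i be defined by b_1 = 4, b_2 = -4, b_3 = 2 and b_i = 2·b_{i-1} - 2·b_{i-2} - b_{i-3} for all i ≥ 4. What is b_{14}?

b_4 = 8, b_5 = 16, b_6 = 14, …, b_{11} = 112, b_{12} = 558, b_{13} = 996, b_{14} = 764.

764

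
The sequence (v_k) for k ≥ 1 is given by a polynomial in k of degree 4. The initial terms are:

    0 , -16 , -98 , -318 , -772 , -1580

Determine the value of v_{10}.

-11592

1st diffs: -16, -82, -220, -454, -808.
2nd diffs: -66, -138, -234, -354.
3rd diffs: -72, -96, -120.
4th diffs: -24, -24 (constant).
Newton forward-difference form: v_k = (-16)·C(k-1,1) + (-66)·C(k-1,2) + (-72)·C(k-1,3) + (-24)·C(k-1,4).
At k = 10: k-1 = 9, so v_{10} = -144 - 2376 - 6048 - 3024 = -11592.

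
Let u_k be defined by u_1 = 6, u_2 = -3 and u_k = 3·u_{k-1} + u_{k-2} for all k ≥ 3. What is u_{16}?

u_3 = -3, u_4 = -12, u_5 = -39, …, u_{13} = -552954, u_{14} = -1826283, u_{15} = -6031803, u_{16} = -19921692.

-19921692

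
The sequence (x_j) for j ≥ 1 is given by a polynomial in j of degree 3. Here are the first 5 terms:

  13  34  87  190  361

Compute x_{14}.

1st diffs: 21, 53, 103, 171.
2nd diffs: 32, 50, 68.
3rd diffs: 18, 18 (constant).
Newton forward-difference form: x_j = 13 + 21·C(j-1,1) + 32·C(j-1,2) + 18·C(j-1,3).
At j = 14: j-1 = 13, so x_{14} = 13 + 273 + 2496 + 5148 = 7930.

7930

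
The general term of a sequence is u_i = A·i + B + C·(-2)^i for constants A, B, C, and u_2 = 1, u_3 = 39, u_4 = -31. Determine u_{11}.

6175

At i = 2, 3, 4: 2A + B + 4C = 1; 3A + B - 8C = 39; 4A + B + 16C = -31.
Subtracting the first from the second: A - 12C = 38.
Subtracting the second from the third: A + 24C = -70.
Solving: C = -3, A = 2, then B = 9.
Therefore u_{11} = 22 + 9 + (-3)·(-2048) = 6175.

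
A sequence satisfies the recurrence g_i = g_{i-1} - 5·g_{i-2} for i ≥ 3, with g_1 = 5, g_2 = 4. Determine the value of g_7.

Compute successive terms:
g_3 = -21, g_4 = -41, g_5 = 64, g_6 = 269, g_7 = -51.

-51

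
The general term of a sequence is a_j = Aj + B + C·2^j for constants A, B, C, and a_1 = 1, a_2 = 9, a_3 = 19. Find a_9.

Plug in j = 1, 2, 3: A + B + 2C = 1; 2A + B + 4C = 9; 3A + B + 8C = 19.
Subtracting the first from the second: A + 2C = 8.
Subtracting the second from the third: A + 4C = 10.
Solving: C = 1, A = 6, then B = -7.
So a_j = 6·j + (-7) + 1·2^j; at j=9 this is 559.

559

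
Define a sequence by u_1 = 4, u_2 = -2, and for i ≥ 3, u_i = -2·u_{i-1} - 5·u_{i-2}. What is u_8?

Iterate the recurrence:
u_3 = -16  u_4 = 42  u_5 = -4  u_6 = -202  u_7 = 424  u_8 = 162.

162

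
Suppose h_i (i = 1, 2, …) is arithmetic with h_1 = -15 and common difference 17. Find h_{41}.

h_i = -15 + (i - 1)·17.
h_{41} = -15 + 40·17 = 665.

665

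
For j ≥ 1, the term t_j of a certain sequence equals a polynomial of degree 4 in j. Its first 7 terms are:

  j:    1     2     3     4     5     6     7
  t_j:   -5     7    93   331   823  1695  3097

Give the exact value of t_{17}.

1st diffs: 12, 86, 238, 492, 872, 1402.
2nd diffs: 74, 152, 254, 380, 530.
3rd diffs: 78, 102, 126, 150.
4th diffs: 24, 24, 24 (constant).
Newton forward-difference form: t_j = -5 + 12·C(j-1,1) + 74·C(j-1,2) + 78·C(j-1,3) + 24·C(j-1,4).
At j = 17: j-1 = 16, so t_{17} = -5 + 192 + 8880 + 43680 + 43680 = 96427.

96427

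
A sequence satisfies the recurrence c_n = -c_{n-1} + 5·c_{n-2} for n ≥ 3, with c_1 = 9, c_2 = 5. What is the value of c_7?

Step forward from the initial values:
c_3 = 40  c_4 = -15  c_5 = 215  c_6 = -290  c_7 = 1365.

1365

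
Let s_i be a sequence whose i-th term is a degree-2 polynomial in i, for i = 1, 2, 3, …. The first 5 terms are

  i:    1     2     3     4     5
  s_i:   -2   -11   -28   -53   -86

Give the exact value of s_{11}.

-452

1st diffs: -9, -17, -25, -33.
2nd diffs: -8, -8, -8 (constant).
Newton forward-difference form: s_i = -2 + (-9)·C(i-1,1) + (-8)·C(i-1,2).
At i = 11: i-1 = 10, so s_{11} = -2 - 90 - 360 = -452.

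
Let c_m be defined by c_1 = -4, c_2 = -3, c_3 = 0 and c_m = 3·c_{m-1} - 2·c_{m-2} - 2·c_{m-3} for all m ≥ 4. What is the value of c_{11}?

Compute successive terms:
c_4 = 14;  c_5 = 48;  c_6 = 116;  c_7 = 224;  c_8 = 344;  c_9 = 352;  c_{10} = -80;  c_{11} = -1632.

-1632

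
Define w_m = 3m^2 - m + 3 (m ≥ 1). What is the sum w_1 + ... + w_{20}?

Over m = 1..20: Σm = 210, Σm² = 2870.
Total = (3)·2870 + (-1)·210 + (3)·20 = 8460.

8460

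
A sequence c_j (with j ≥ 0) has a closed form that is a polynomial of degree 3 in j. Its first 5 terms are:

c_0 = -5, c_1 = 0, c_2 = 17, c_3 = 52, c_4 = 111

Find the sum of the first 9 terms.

1st diffs: 5, 17, 35, 59.
2nd diffs: 12, 18, 24.
3rd diffs: 6, 6 (constant).
So c_j = j^3 + 3j^2 + j - 5.
Continuing: 200, 325, 492, 707.
Summing j = 0..8 (9 terms) gives 1899.

1899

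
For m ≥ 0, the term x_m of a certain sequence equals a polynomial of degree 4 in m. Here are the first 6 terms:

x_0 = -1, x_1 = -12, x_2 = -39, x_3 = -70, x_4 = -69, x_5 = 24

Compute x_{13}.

19200

1st diffs: -11, -27, -31, 1, 93.
2nd diffs: -16, -4, 32, 92.
3rd diffs: 12, 36, 60.
4th diffs: 24, 24 (constant).
Newton forward-difference form: x_m = -1 + (-11)·C(m,1) + (-16)·C(m,2) + 12·C(m,3) + 24·C(m,4).
At m = 13: m = 13, so x_{13} = -1 - 143 - 1248 + 3432 + 17160 = 19200.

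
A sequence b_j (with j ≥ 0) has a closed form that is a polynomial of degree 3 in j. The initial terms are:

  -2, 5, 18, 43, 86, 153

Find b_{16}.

1st diffs: 7, 13, 25, 43, 67.
2nd diffs: 6, 12, 18, 24.
3rd diffs: 6, 6, 6 (constant).
Newton forward-difference form: b_j = -2 + 7·C(j,1) + 6·C(j,2) + 6·C(j,3).
At j = 16: j = 16, so b_{16} = -2 + 112 + 720 + 3360 = 4190.

4190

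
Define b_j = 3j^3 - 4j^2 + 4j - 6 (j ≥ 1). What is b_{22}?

30090

b_{22} = 3·22^3 - 4·22^2 + 4·22 - 6 = 30090.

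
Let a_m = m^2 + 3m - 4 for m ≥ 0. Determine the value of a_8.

84

a_8 = 1·8^2 + 3·8 - 4 = 84.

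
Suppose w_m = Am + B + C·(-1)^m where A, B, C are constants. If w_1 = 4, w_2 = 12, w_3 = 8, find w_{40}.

Plug in m = 1, 2, 3: A + B - C = 4; 2A + B + C = 12; 3A + B - C = 8.
Subtracting the first from the second: A + 2C = 8.
Subtracting the second from the third: A - 2C = -4.
Solving: C = 3, A = 2, then B = 5.
So w_m = 2·m + 5 + 3·(-1)^m; at m=40 this is 88.

88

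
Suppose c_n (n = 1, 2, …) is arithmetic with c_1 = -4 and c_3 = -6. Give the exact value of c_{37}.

-40

Common difference d = (-6 - (-4)) / (3 - 1) = -1.
c_n = -4 + (n - 1)·(-1).
c_{37} = -4 + 36·(-1) = -40.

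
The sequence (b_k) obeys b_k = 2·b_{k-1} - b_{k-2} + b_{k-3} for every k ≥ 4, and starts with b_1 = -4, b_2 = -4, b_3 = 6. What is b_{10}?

Applying the relation repeatedly:
b_4 = 12;  b_5 = 14;  b_6 = 22;  b_7 = 42;  b_8 = 76;  b_9 = 132;  b_{10} = 230.

230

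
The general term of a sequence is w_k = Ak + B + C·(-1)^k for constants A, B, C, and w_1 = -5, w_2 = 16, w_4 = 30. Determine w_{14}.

Write the equations: A + B - C = -5; 2A + B + C = 16; 4A + B + C = 30.
Subtracting the first from the second: A + 2C = 21.
Subtracting the second from the third: 2A = 14.
Solving: C = 7, A = 7, then B = -5.
So w_k = 7·k + (-5) + 7·(-1)^k; at k=14 this is 100.

100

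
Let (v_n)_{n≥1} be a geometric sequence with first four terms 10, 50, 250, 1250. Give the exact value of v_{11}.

Common ratio r = 5.
v_n = 10·5^(n-1).
v_{11} = 10·5^10 = 97656250.

97656250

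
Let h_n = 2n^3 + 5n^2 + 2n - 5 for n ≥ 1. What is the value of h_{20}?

18035

h_{20} = 2·20^3 + 5·20^2 + 2·20 - 5 = 18035.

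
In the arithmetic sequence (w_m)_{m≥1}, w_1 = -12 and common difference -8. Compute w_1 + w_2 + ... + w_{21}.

-1932

w_m = -12 + (m - 1)·(-8).
w_{21} = -172; S = 21·(-12 + (-172))/2 = -1932.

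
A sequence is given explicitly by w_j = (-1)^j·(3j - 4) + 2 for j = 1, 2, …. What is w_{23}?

(-1)^23 = -1; 3j - 4 at j=23 is 65; so w_{23} = -63.

-63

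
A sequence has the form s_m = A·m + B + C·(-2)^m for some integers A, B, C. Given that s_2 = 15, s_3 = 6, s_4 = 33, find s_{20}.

1048641

Write the equations: 2A + B + 4C = 15; 3A + B - 8C = 6; 4A + B + 16C = 33.
Subtracting the first from the second: A - 12C = -9.
Subtracting the second from the third: A + 24C = 27.
Solving: C = 1, A = 3, then B = 5.
Hence s_{20} = 3·20 + 5 + 1·1048576 = 1048641.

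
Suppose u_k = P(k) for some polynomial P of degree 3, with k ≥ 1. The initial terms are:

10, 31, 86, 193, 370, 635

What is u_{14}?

8083

1st diffs: 21, 55, 107, 177, 265.
2nd diffs: 34, 52, 70, 88.
3rd diffs: 18, 18, 18 (constant).
So u_k = 3k^3 - k^2 + 3k + 5.
Evaluating at k = 14 gives u_{14} = 8083.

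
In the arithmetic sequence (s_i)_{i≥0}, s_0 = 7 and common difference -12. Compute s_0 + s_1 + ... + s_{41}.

s_i = 7 + (i - 0)·(-12).
s_{41} = -485; S = 42·(7 + (-485))/2 = -10038.

-10038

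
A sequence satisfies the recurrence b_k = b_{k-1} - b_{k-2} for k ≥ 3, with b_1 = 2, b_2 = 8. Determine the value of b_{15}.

6

Step forward from the initial values:
b_3 = 6;  b_4 = -2;  b_5 = -8;  …;  b_{12} = -6;  b_{13} = 2;  b_{14} = 8;  b_{15} = 6.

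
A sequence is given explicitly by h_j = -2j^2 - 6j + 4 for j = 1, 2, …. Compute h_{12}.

-356

h_{12} = -2·12^2 - 6·12 + 4 = -356.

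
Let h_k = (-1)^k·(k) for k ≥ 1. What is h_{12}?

(-1)^12 = 1; k at k=12 is 12; so h_{12} = 12.

12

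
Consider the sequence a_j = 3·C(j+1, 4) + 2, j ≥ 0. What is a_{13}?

C(14, 4) = 1001, so a_{13} = 3005.

3005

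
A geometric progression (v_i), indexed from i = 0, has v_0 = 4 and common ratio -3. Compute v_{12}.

v_i = 4·(-3)^(i-0).
v_{12} = 4·(-3)^12 = 2125764.

2125764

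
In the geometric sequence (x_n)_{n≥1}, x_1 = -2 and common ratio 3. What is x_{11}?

-118098

x_n = (-2)·3^(n-1).
x_{11} = (-2)·3^10 = -118098.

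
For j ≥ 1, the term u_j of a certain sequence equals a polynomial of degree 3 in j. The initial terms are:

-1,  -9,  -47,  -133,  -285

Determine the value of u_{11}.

1st diffs: -8, -38, -86, -152.
2nd diffs: -30, -48, -66.
3rd diffs: -18, -18 (constant).
So u_j = -3j^3 + 3j^2 + 4j - 5.
Evaluating at j = 11 gives u_{11} = -3591.

-3591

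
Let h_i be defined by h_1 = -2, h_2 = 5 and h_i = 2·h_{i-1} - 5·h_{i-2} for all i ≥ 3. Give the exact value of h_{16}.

-261285

Compute successive terms:
h_3 = 20, h_4 = 15, h_5 = -70, …, h_{13} = 12530, h_{14} = 135985, h_{15} = 209320, h_{16} = -261285.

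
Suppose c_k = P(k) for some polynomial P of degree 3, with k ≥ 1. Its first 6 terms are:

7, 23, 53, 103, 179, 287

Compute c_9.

863

1st diffs: 16, 30, 50, 76, 108.
2nd diffs: 14, 20, 26, 32.
3rd diffs: 6, 6, 6 (constant).
Newton forward-difference form: c_k = 7 + 16·C(k-1,1) + 14·C(k-1,2) + 6·C(k-1,3).
At k = 9: k-1 = 8, so c_9 = 7 + 128 + 392 + 336 = 863.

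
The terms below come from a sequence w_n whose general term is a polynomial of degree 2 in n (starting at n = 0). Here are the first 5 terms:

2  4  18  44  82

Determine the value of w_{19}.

2092

1st diffs: 2, 14, 26, 38.
2nd diffs: 12, 12, 12 (constant).
Newton forward-difference form: w_n = 2 + 2·C(n,1) + 12·C(n,2).
At n = 19: n = 19, so w_{19} = 2 + 38 + 2052 = 2092.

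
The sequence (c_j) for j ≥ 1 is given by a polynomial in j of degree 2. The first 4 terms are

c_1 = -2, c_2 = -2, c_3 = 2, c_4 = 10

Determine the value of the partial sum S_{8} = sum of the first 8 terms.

208

1st diffs: 0, 4, 8.
2nd diffs: 4, 4 (constant).
So c_j = 2j^2 - 6j + 2.
Continuing: 22, 38, 58, 82.
Summing j = 1..8 (8 terms) gives 208.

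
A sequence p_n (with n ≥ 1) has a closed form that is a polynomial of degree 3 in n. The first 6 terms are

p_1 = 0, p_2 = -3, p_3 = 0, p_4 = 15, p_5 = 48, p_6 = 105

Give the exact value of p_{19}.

1st diffs: -3, 3, 15, 33, 57.
2nd diffs: 6, 12, 18, 24.
3rd diffs: 6, 6, 6 (constant).
Newton forward-difference form: p_n = (-3)·C(n-1,1) + 6·C(n-1,2) + 6·C(n-1,3).
At n = 19: n-1 = 18, so p_{19} = -54 + 918 + 4896 = 5760.

5760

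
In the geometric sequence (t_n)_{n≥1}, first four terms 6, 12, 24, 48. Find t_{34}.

Common ratio r = 2.
t_n = 6·2^(n-1).
t_{34} = 6·2^33 = 51539607552.

51539607552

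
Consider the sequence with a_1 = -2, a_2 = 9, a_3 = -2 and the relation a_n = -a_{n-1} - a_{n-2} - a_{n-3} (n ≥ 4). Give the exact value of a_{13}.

-2

Iterate the recurrence:
a_4 = -5;  a_5 = -2;  a_6 = 9;  a_7 = -2;  a_8 = -5;  a_9 = -2;  a_{10} = 9;  a_{11} = -2;  a_{12} = -5;  a_{13} = -2.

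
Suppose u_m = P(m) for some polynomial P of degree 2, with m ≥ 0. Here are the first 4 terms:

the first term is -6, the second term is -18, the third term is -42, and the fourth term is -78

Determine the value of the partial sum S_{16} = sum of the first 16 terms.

1st diffs: -12, -24, -36.
2nd diffs: -12, -12 (constant).
Newton forward-difference form: u_m = -6 + (-12)·C(m,1) + (-12)·C(m,2).
Continuing: …, -126, -186, -258, -342, …, u_{15} = -1446.
Summing m = 0..15 (16 terms) gives -8256.

-8256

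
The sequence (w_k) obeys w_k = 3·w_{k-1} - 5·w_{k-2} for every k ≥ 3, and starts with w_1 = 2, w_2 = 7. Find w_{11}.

3611

Iterate the recurrence:
w_3 = 11, w_4 = -2, w_5 = -61, w_6 = -173, w_7 = -214, w_8 = 223, w_9 = 1739, w_{10} = 4102, w_{11} = 3611.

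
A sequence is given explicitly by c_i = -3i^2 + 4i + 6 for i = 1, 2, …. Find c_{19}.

-1001

c_{19} = -3·19^2 + 4·19 + 6 = -1001.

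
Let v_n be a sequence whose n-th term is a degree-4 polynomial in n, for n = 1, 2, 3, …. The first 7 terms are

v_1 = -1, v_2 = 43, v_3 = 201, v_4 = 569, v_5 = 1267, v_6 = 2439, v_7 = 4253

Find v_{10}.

15587

1st diffs: 44, 158, 368, 698, 1172, 1814.
2nd diffs: 114, 210, 330, 474, 642.
3rd diffs: 96, 120, 144, 168.
4th diffs: 24, 24, 24 (constant).
So v_n = n^4 + 6n^3 - 4n^2 - n - 3.
Evaluating at n = 10 gives v_{10} = 15587.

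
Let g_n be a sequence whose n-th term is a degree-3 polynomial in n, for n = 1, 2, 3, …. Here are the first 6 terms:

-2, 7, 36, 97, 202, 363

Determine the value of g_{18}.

1st diffs: 9, 29, 61, 105, 161.
2nd diffs: 20, 32, 44, 56.
3rd diffs: 12, 12, 12 (constant).
Newton forward-difference form: g_n = -2 + 9·C(n-1,1) + 20·C(n-1,2) + 12·C(n-1,3).
At n = 18: n-1 = 17, so g_{18} = -2 + 153 + 2720 + 8160 = 11031.

11031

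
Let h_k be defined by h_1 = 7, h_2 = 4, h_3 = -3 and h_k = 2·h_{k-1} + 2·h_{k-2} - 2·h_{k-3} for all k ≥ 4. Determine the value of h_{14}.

Applying the relation repeatedly:
h_4 = -12;  h_5 = -38;  h_6 = -94;  …;  h_{11} = -9080;  h_{12} = -22520;  h_{13} = -55888;  h_{14} = -138656.

-138656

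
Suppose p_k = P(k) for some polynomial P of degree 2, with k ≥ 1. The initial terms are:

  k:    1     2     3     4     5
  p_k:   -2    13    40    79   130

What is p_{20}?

1st diffs: 15, 27, 39, 51.
2nd diffs: 12, 12, 12 (constant).
So p_k = 6k^2 - 3k - 5.
Evaluating at k = 20 gives p_{20} = 2335.

2335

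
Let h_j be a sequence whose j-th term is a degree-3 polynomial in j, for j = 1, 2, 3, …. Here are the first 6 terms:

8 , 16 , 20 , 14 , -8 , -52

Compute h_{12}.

-1114

1st diffs: 8, 4, -6, -22, -44.
2nd diffs: -4, -10, -16, -22.
3rd diffs: -6, -6, -6 (constant).
So h_j = -j^3 + 4j^2 + 3j + 2.
Evaluating at j = 12 gives h_{12} = -1114.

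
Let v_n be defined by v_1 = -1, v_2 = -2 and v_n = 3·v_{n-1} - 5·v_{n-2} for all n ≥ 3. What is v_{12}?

Iterate the recurrence:
v_3 = -1;  v_4 = 7;  v_5 = 26;  v_6 = 43;  v_7 = -1;  v_8 = -218;  v_9 = -649;  v_{10} = -857;  v_{11} = 674;  v_{12} = 6307.

6307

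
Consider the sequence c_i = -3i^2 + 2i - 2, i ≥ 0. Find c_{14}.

c_{14} = -3·14^2 + 2·14 - 2 = -562.

-562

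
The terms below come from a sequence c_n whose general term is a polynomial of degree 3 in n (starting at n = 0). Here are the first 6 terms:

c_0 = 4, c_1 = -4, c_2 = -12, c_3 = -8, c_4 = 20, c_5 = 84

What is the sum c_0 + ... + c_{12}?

8008

1st diffs: -8, -8, 4, 28, 64.
2nd diffs: 0, 12, 24, 36.
3rd diffs: 12, 12, 12 (constant).
So c_n = 2n^3 - 6n^2 - 4n + 4.
Continuing: …, 196, 368, 612, 940, …, c_{12} = 2548.
Summing n = 0..12 (13 terms) gives 8008.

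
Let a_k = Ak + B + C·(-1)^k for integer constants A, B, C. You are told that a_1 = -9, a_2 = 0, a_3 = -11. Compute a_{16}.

At k = 1, 2, 3: A + B - C = -9; 2A + B + C = 0; 3A + B - C = -11.
Subtracting the first from the second: A + 2C = 9.
Subtracting the second from the third: A - 2C = -11.
Solving: C = 5, A = -1, then B = -3.
So a_k = -1·k + (-3) + 5·(-1)^k; at k=16 this is -14.

-14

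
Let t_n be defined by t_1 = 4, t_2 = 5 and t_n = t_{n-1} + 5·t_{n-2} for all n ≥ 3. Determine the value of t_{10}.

Compute successive terms:
t_3 = 25;  t_4 = 50;  t_5 = 175;  t_6 = 425;  t_7 = 1300;  t_8 = 3425;  t_9 = 9925;  t_{10} = 27050.

27050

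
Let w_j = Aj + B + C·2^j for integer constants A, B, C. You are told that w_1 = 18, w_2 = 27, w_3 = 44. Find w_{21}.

Write the equations: A + B + 2C = 18; 2A + B + 4C = 27; 3A + B + 8C = 44.
Subtracting the first from the second: A + 2C = 9.
Subtracting the second from the third: A + 4C = 17.
Solving: C = 4, A = 1, then B = 9.
Hence w_{21} = 1·21 + 9 + 4·2097152 = 8388638.

8388638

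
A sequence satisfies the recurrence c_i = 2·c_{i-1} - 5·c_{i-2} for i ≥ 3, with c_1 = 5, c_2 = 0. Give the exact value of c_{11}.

8975

Applying the relation repeatedly:
c_3 = -25  c_4 = -50  c_5 = 25  c_6 = 300  c_7 = 475  c_8 = -550  c_9 = -3475  c_{10} = -4200  c_{11} = 8975.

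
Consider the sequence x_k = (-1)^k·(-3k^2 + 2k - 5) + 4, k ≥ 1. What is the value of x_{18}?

(-1)^18 = 1; -3k^2 + 2k - 5 at k=18 is -941; so x_{18} = -937.

-937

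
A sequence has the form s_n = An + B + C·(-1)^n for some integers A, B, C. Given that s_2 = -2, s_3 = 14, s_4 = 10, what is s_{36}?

202

The three given values yield: 2A + B + C = -2; 3A + B - C = 14; 4A + B + C = 10.
Subtracting the first from the second: A - 2C = 16.
Subtracting the second from the third: A + 2C = -4.
Solving: C = -5, A = 6, then B = -9.
Hence s_{36} = 6·36 + (-9) + (-5)·1 = 202.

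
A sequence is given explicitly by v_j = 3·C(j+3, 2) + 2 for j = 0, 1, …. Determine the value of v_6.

C(9, 2) = 36, so v_6 = 110.

110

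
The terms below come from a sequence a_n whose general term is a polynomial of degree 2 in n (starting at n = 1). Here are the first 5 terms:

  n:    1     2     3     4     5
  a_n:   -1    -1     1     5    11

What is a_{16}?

1st diffs: 0, 2, 4, 6.
2nd diffs: 2, 2, 2 (constant).
Newton forward-difference form: a_n = -1 + 2·C(n-1,2).
At n = 16: n-1 = 15, so a_{16} = -1 + 210 = 209.

209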